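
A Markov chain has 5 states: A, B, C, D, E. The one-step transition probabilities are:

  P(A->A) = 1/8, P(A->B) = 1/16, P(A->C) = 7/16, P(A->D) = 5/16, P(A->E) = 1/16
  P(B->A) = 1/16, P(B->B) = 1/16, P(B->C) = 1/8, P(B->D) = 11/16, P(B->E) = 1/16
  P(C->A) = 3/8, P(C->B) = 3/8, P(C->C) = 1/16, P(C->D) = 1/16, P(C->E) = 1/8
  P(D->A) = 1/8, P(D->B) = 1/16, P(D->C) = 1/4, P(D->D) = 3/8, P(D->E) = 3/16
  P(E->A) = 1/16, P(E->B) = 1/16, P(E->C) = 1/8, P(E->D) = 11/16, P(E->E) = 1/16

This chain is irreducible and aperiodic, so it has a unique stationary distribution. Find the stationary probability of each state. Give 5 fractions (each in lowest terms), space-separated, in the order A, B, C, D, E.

The stationary distribution satisfies pi = pi * P, i.e.:
  pi_A = 1/8*pi_A + 1/16*pi_B + 3/8*pi_C + 1/8*pi_D + 1/16*pi_E
  pi_B = 1/16*pi_A + 1/16*pi_B + 3/8*pi_C + 1/16*pi_D + 1/16*pi_E
  pi_C = 7/16*pi_A + 1/8*pi_B + 1/16*pi_C + 1/4*pi_D + 1/8*pi_E
  pi_D = 5/16*pi_A + 11/16*pi_B + 1/16*pi_C + 3/8*pi_D + 11/16*pi_E
  pi_E = 1/16*pi_A + 1/16*pi_B + 1/8*pi_C + 3/16*pi_D + 1/16*pi_E
with normalization: pi_A + pi_B + pi_C + pi_D + pi_E = 1.

Using the first 4 balance equations plus normalization, the linear system A*pi = b is:
  [-7/8, 1/16, 3/8, 1/8, 1/16] . pi = 0
  [1/16, -15/16, 3/8, 1/16, 1/16] . pi = 0
  [7/16, 1/8, -15/16, 1/4, 1/8] . pi = 0
  [5/16, 11/16, 1/16, -5/8, 11/16] . pi = 0
  [1, 1, 1, 1, 1] . pi = 1

Solving yields:
  pi_A = 432/2671
  pi_B = 5471/42736
  pi_C = 560/2671
  pi_D = 1009/2671
  pi_E = 5249/42736

Verification (pi * P):
  432/2671*1/8 + 5471/42736*1/16 + 560/2671*3/8 + 1009/2671*1/8 + 5249/42736*1/16 = 432/2671 = pi_A  (ok)
  432/2671*1/16 + 5471/42736*1/16 + 560/2671*3/8 + 1009/2671*1/16 + 5249/42736*1/16 = 5471/42736 = pi_B  (ok)
  432/2671*7/16 + 5471/42736*1/8 + 560/2671*1/16 + 1009/2671*1/4 + 5249/42736*1/8 = 560/2671 = pi_C  (ok)
  432/2671*5/16 + 5471/42736*11/16 + 560/2671*1/16 + 1009/2671*3/8 + 5249/42736*11/16 = 1009/2671 = pi_D  (ok)
  432/2671*1/16 + 5471/42736*1/16 + 560/2671*1/8 + 1009/2671*3/16 + 5249/42736*1/16 = 5249/42736 = pi_E  (ok)

Answer: 432/2671 5471/42736 560/2671 1009/2671 5249/42736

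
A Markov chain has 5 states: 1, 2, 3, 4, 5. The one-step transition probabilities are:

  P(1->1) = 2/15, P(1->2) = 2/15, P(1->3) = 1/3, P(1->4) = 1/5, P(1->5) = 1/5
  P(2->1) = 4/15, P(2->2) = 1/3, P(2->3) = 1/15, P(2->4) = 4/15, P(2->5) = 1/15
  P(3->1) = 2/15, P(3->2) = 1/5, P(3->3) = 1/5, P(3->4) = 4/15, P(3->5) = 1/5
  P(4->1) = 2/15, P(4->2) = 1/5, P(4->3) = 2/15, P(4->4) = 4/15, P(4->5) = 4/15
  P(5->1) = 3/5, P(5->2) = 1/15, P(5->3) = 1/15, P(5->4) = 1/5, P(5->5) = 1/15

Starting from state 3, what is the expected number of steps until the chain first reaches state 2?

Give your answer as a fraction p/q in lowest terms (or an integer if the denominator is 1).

Answer: 11541/1844

Derivation:
Let h_i = expected steps to first reach 2 from state i.
Boundary: h_2 = 0.
First-step equations for the other states:
  h_1 = 1 + 2/15*h_1 + 2/15*h_2 + 1/3*h_3 + 1/5*h_4 + 1/5*h_5
  h_3 = 1 + 2/15*h_1 + 1/5*h_2 + 1/5*h_3 + 4/15*h_4 + 1/5*h_5
  h_4 = 1 + 2/15*h_1 + 1/5*h_2 + 2/15*h_3 + 4/15*h_4 + 4/15*h_5
  h_5 = 1 + 3/5*h_1 + 1/15*h_2 + 1/15*h_3 + 1/5*h_4 + 1/15*h_5

Substituting h_2 = 0 and rearranging gives the linear system (I - Q) h = 1:
  [13/15, -1/3, -1/5, -1/5] . (h_1, h_3, h_4, h_5) = 1
  [-2/15, 4/5, -4/15, -1/5] . (h_1, h_3, h_4, h_5) = 1
  [-2/15, -2/15, 11/15, -4/15] . (h_1, h_3, h_4, h_5) = 1
  [-3/5, -1/15, -1/5, 14/15] . (h_1, h_3, h_4, h_5) = 1

Solving yields:
  h_1 = 12303/1844
  h_3 = 11541/1844
  h_4 = 2913/461
  h_5 = 6603/922

Starting state is 3, so the expected hitting time is h_3 = 11541/1844.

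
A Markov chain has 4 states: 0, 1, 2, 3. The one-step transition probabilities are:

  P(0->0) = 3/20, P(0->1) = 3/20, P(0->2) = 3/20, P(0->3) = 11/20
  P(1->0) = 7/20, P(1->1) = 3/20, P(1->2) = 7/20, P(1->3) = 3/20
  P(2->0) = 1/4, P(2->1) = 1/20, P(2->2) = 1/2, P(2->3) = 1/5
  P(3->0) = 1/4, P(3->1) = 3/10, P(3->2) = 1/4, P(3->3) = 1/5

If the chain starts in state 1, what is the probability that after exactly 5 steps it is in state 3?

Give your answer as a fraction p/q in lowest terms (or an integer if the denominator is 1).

Computing P^5 by repeated multiplication:
P^1 =
  0: [3/20, 3/20, 3/20, 11/20]
  1: [7/20, 3/20, 7/20, 3/20]
  2: [1/4, 1/20, 1/2, 1/5]
  3: [1/4, 3/10, 1/4, 1/5]
P^2 =
  0: [1/4, 87/400, 23/80, 49/200]
  1: [23/100, 11/80, 127/400, 63/200]
  2: [23/100, 13/100, 71/200, 57/200]
  3: [51/200, 31/200, 127/400, 109/400]
P^3 =
  0: [987/4000, 79/500, 2549/8000, 2213/8000]
  1: [963/4000, 331/2000, 2561/8000, 2189/8000]
  2: [6/25, 629/4000, 263/800, 137/500]
  3: [6/25, 1273/8000, 511/1600, 563/2000]
P^4 =
  0: [1929/8000, 25541/160000, 2053/6400, 22277/80000]
  1: [9699/40000, 5089/32000, 51601/160000, 22079/80000]
  2: [9669/40000, 6329/40000, 25913/80000, 22091/80000]
  3: [19353/80000, 12823/80000, 51481/160000, 44167/160000]
P^5 =
  0: [386961/1600000, 127753/800000, 1030547/3200000, 884519/3200000]
  1: [386649/1600000, 63659/400000, 1031303/3200000, 886127/3200000]
  2: [4833/20000, 254447/1600000, 103241/320000, 110677/400000]
  3: [19347/80000, 509539/3200000, 206257/640000, 55331/200000]

(P^5)[1 -> 3] = 886127/3200000

Answer: 886127/3200000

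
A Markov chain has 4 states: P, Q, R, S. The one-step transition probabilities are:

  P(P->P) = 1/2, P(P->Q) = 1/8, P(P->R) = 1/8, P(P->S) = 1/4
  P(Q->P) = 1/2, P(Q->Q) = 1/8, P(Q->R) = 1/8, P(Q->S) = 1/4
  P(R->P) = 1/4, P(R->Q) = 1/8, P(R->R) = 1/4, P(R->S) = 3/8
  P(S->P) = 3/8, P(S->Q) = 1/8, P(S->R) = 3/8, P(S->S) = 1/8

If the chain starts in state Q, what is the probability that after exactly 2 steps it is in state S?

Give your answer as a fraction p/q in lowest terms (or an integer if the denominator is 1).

Computing P^2 by repeated multiplication:
P^1 =
  P: [1/2, 1/8, 1/8, 1/4]
  Q: [1/2, 1/8, 1/8, 1/4]
  R: [1/4, 1/8, 1/4, 3/8]
  S: [3/8, 1/8, 3/8, 1/8]
P^2 =
  P: [7/16, 1/8, 13/64, 15/64]
  Q: [7/16, 1/8, 13/64, 15/64]
  R: [25/64, 1/8, 1/4, 15/64]
  S: [25/64, 1/8, 13/64, 9/32]

(P^2)[Q -> S] = 15/64

Answer: 15/64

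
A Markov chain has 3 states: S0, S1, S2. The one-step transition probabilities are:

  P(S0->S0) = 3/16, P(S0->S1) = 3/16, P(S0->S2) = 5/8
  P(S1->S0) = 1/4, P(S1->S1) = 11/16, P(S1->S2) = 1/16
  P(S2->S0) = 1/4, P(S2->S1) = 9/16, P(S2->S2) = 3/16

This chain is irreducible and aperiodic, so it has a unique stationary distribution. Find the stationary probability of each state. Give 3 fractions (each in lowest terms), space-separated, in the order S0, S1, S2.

The stationary distribution satisfies pi = pi * P, i.e.:
  pi_S0 = 3/16*pi_S0 + 1/4*pi_S1 + 1/4*pi_S2
  pi_S1 = 3/16*pi_S0 + 11/16*pi_S1 + 9/16*pi_S2
  pi_S2 = 5/8*pi_S0 + 1/16*pi_S1 + 3/16*pi_S2
with normalization: pi_S0 + pi_S1 + pi_S2 = 1.

Using the first 2 balance equations plus normalization, the linear system A*pi = b is:
  [-13/16, 1/4, 1/4] . pi = 0
  [3/16, -5/16, 9/16] . pi = 0
  [1, 1, 1] . pi = 1

Solving yields:
  pi_S0 = 4/17
  pi_S1 = 129/238
  pi_S2 = 53/238

Verification (pi * P):
  4/17*3/16 + 129/238*1/4 + 53/238*1/4 = 4/17 = pi_S0  (ok)
  4/17*3/16 + 129/238*11/16 + 53/238*9/16 = 129/238 = pi_S1  (ok)
  4/17*5/8 + 129/238*1/16 + 53/238*3/16 = 53/238 = pi_S2  (ok)

Answer: 4/17 129/238 53/238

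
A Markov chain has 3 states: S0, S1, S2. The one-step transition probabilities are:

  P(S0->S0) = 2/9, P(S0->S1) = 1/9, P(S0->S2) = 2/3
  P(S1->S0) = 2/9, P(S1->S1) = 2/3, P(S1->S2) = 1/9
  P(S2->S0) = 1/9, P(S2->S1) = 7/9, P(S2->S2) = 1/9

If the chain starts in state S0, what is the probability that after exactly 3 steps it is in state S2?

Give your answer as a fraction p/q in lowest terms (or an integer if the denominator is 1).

Answer: 47/243

Derivation:
Computing P^3 by repeated multiplication:
P^1 =
  S0: [2/9, 1/9, 2/3]
  S1: [2/9, 2/3, 1/9]
  S2: [1/9, 7/9, 1/9]
P^2 =
  S0: [4/27, 50/81, 19/81]
  S1: [17/81, 5/9, 19/81]
  S2: [17/81, 50/81, 14/81]
P^3 =
  S0: [143/729, 445/729, 47/243]
  S1: [143/729, 140/243, 166/729]
  S2: [148/729, 415/729, 166/729]

(P^3)[S0 -> S2] = 47/243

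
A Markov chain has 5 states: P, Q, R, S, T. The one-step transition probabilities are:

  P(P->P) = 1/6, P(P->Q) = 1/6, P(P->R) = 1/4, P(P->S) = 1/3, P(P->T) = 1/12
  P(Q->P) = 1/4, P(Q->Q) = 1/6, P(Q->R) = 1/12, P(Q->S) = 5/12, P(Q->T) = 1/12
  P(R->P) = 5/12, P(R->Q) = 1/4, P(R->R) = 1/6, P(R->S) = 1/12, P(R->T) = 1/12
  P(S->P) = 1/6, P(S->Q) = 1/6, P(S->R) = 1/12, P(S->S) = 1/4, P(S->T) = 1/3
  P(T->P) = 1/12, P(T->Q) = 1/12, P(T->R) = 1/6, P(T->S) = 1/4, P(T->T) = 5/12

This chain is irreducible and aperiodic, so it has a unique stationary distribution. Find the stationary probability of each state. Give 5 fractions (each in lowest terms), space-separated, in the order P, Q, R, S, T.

The stationary distribution satisfies pi = pi * P, i.e.:
  pi_P = 1/6*pi_P + 1/4*pi_Q + 5/12*pi_R + 1/6*pi_S + 1/12*pi_T
  pi_Q = 1/6*pi_P + 1/6*pi_Q + 1/4*pi_R + 1/6*pi_S + 1/12*pi_T
  pi_R = 1/4*pi_P + 1/12*pi_Q + 1/6*pi_R + 1/12*pi_S + 1/6*pi_T
  pi_S = 1/3*pi_P + 5/12*pi_Q + 1/12*pi_R + 1/4*pi_S + 1/4*pi_T
  pi_T = 1/12*pi_P + 1/12*pi_Q + 1/12*pi_R + 1/3*pi_S + 5/12*pi_T
with normalization: pi_P + pi_Q + pi_R + pi_S + pi_T = 1.

Using the first 4 balance equations plus normalization, the linear system A*pi = b is:
  [-5/6, 1/4, 5/12, 1/6, 1/12] . pi = 0
  [1/6, -5/6, 1/4, 1/6, 1/12] . pi = 0
  [1/4, 1/12, -5/6, 1/12, 1/6] . pi = 0
  [1/3, 5/12, 1/12, -3/4, 1/4] . pi = 0
  [1, 1, 1, 1, 1] . pi = 1

Solving yields:
  pi_P = 1614/8149
  pi_Q = 45/281
  pi_R = 2403/16298
  pi_S = 2189/8149
  pi_T = 3679/16298

Verification (pi * P):
  1614/8149*1/6 + 45/281*1/4 + 2403/16298*5/12 + 2189/8149*1/6 + 3679/16298*1/12 = 1614/8149 = pi_P  (ok)
  1614/8149*1/6 + 45/281*1/6 + 2403/16298*1/4 + 2189/8149*1/6 + 3679/16298*1/12 = 45/281 = pi_Q  (ok)
  1614/8149*1/4 + 45/281*1/12 + 2403/16298*1/6 + 2189/8149*1/12 + 3679/16298*1/6 = 2403/16298 = pi_R  (ok)
  1614/8149*1/3 + 45/281*5/12 + 2403/16298*1/12 + 2189/8149*1/4 + 3679/16298*1/4 = 2189/8149 = pi_S  (ok)
  1614/8149*1/12 + 45/281*1/12 + 2403/16298*1/12 + 2189/8149*1/3 + 3679/16298*5/12 = 3679/16298 = pi_T  (ok)

Answer: 1614/8149 45/281 2403/16298 2189/8149 3679/16298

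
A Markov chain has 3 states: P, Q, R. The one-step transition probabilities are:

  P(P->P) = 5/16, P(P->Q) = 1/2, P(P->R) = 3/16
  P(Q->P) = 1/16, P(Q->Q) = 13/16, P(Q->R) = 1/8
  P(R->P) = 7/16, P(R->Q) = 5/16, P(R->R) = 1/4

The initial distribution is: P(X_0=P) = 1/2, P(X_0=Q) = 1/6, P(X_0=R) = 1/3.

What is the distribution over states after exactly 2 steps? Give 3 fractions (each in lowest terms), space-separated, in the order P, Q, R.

Answer: 55/256 473/768 65/384

Derivation:
Propagating the distribution step by step (d_{t+1} = d_t * P):
d_0 = (P=1/2, Q=1/6, R=1/3)
  d_1[P] = 1/2*5/16 + 1/6*1/16 + 1/3*7/16 = 5/16
  d_1[Q] = 1/2*1/2 + 1/6*13/16 + 1/3*5/16 = 47/96
  d_1[R] = 1/2*3/16 + 1/6*1/8 + 1/3*1/4 = 19/96
d_1 = (P=5/16, Q=47/96, R=19/96)
  d_2[P] = 5/16*5/16 + 47/96*1/16 + 19/96*7/16 = 55/256
  d_2[Q] = 5/16*1/2 + 47/96*13/16 + 19/96*5/16 = 473/768
  d_2[R] = 5/16*3/16 + 47/96*1/8 + 19/96*1/4 = 65/384
d_2 = (P=55/256, Q=473/768, R=65/384)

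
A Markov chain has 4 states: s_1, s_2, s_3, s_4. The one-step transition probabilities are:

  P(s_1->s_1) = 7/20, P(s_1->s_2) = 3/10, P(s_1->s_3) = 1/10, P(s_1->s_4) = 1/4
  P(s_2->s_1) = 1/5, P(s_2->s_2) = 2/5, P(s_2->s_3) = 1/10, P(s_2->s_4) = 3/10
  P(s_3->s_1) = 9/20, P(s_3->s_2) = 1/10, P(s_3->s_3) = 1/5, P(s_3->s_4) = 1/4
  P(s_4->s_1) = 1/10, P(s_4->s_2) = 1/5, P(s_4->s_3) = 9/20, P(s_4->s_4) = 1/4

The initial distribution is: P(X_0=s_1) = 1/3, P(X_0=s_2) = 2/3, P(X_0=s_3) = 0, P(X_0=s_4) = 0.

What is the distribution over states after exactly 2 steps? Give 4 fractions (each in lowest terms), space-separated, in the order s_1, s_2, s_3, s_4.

Propagating the distribution step by step (d_{t+1} = d_t * P):
d_0 = (s_1=1/3, s_2=2/3, s_3=0, s_4=0)
  d_1[s_1] = 1/3*7/20 + 2/3*1/5 + 0*9/20 + 0*1/10 = 1/4
  d_1[s_2] = 1/3*3/10 + 2/3*2/5 + 0*1/10 + 0*1/5 = 11/30
  d_1[s_3] = 1/3*1/10 + 2/3*1/10 + 0*1/5 + 0*9/20 = 1/10
  d_1[s_4] = 1/3*1/4 + 2/3*3/10 + 0*1/4 + 0*1/4 = 17/60
d_1 = (s_1=1/4, s_2=11/30, s_3=1/10, s_4=17/60)
  d_2[s_1] = 1/4*7/20 + 11/30*1/5 + 1/10*9/20 + 17/60*1/10 = 281/1200
  d_2[s_2] = 1/4*3/10 + 11/30*2/5 + 1/10*1/10 + 17/60*1/5 = 173/600
  d_2[s_3] = 1/4*1/10 + 11/30*1/10 + 1/10*1/5 + 17/60*9/20 = 251/1200
  d_2[s_4] = 1/4*1/4 + 11/30*3/10 + 1/10*1/4 + 17/60*1/4 = 161/600
d_2 = (s_1=281/1200, s_2=173/600, s_3=251/1200, s_4=161/600)

Answer: 281/1200 173/600 251/1200 161/600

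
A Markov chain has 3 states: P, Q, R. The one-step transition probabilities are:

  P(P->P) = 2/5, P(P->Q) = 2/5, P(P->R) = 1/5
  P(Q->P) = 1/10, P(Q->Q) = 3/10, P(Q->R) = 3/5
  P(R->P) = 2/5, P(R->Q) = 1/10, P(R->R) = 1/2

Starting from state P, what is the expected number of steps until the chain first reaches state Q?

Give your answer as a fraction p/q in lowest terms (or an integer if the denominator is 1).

Answer: 35/11

Derivation:
Let h_i = expected steps to first reach Q from state i.
Boundary: h_Q = 0.
First-step equations for the other states:
  h_P = 1 + 2/5*h_P + 2/5*h_Q + 1/5*h_R
  h_R = 1 + 2/5*h_P + 1/10*h_Q + 1/2*h_R

Substituting h_Q = 0 and rearranging gives the linear system (I - Q) h = 1:
  [3/5, -1/5] . (h_P, h_R) = 1
  [-2/5, 1/2] . (h_P, h_R) = 1

Solving yields:
  h_P = 35/11
  h_R = 50/11

Starting state is P, so the expected hitting time is h_P = 35/11.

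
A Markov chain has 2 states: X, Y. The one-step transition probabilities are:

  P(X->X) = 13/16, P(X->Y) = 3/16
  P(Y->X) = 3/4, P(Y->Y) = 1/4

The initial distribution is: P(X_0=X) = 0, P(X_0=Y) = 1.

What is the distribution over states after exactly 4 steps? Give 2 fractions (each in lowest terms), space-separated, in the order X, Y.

Propagating the distribution step by step (d_{t+1} = d_t * P):
d_0 = (X=0, Y=1)
  d_1[X] = 0*13/16 + 1*3/4 = 3/4
  d_1[Y] = 0*3/16 + 1*1/4 = 1/4
d_1 = (X=3/4, Y=1/4)
  d_2[X] = 3/4*13/16 + 1/4*3/4 = 51/64
  d_2[Y] = 3/4*3/16 + 1/4*1/4 = 13/64
d_2 = (X=51/64, Y=13/64)
  d_3[X] = 51/64*13/16 + 13/64*3/4 = 819/1024
  d_3[Y] = 51/64*3/16 + 13/64*1/4 = 205/1024
d_3 = (X=819/1024, Y=205/1024)
  d_4[X] = 819/1024*13/16 + 205/1024*3/4 = 13107/16384
  d_4[Y] = 819/1024*3/16 + 205/1024*1/4 = 3277/16384
d_4 = (X=13107/16384, Y=3277/16384)

Answer: 13107/16384 3277/16384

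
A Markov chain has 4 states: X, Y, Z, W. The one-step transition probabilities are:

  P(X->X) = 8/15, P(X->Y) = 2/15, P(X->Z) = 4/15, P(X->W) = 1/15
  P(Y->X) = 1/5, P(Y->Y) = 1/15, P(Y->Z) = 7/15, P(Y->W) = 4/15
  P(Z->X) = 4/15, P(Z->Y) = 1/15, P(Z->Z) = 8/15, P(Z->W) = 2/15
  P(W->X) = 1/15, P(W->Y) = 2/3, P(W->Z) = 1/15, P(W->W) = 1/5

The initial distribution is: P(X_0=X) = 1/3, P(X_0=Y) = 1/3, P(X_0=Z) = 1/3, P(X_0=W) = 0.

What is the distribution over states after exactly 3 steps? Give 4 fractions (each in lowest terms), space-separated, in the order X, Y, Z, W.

Propagating the distribution step by step (d_{t+1} = d_t * P):
d_0 = (X=1/3, Y=1/3, Z=1/3, W=0)
  d_1[X] = 1/3*8/15 + 1/3*1/5 + 1/3*4/15 + 0*1/15 = 1/3
  d_1[Y] = 1/3*2/15 + 1/3*1/15 + 1/3*1/15 + 0*2/3 = 4/45
  d_1[Z] = 1/3*4/15 + 1/3*7/15 + 1/3*8/15 + 0*1/15 = 19/45
  d_1[W] = 1/3*1/15 + 1/3*4/15 + 1/3*2/15 + 0*1/5 = 7/45
d_1 = (X=1/3, Y=4/45, Z=19/45, W=7/45)
  d_2[X] = 1/3*8/15 + 4/45*1/5 + 19/45*4/15 + 7/45*1/15 = 43/135
  d_2[Y] = 1/3*2/15 + 4/45*1/15 + 19/45*1/15 + 7/45*2/3 = 41/225
  d_2[Z] = 1/3*4/15 + 4/45*7/15 + 19/45*8/15 + 7/45*1/15 = 247/675
  d_2[W] = 1/3*1/15 + 4/45*4/15 + 19/45*2/15 + 7/45*1/5 = 2/15
d_2 = (X=43/135, Y=41/225, Z=247/675, W=2/15)
  d_3[X] = 43/135*8/15 + 41/225*1/5 + 247/675*4/15 + 2/15*1/15 = 3167/10125
  d_3[Y] = 43/135*2/15 + 41/225*1/15 + 247/675*1/15 + 2/15*2/3 = 68/405
  d_3[Z] = 43/135*4/15 + 41/225*7/15 + 247/675*8/15 + 2/15*1/15 = 3787/10125
  d_3[W] = 43/135*1/15 + 41/225*4/15 + 247/675*2/15 + 2/15*1/5 = 1471/10125
d_3 = (X=3167/10125, Y=68/405, Z=3787/10125, W=1471/10125)

Answer: 3167/10125 68/405 3787/10125 1471/10125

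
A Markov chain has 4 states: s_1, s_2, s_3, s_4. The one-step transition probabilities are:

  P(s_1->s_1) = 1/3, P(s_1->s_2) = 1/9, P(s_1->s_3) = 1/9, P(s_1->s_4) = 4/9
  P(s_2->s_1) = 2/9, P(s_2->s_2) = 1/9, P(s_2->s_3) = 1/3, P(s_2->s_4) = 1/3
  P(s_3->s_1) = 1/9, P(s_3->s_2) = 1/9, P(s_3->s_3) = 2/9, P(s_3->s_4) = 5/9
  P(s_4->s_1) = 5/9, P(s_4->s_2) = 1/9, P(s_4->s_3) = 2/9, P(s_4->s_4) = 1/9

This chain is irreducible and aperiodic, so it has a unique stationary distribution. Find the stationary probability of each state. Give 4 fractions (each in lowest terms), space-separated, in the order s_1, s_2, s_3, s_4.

The stationary distribution satisfies pi = pi * P, i.e.:
  pi_s_1 = 1/3*pi_s_1 + 2/9*pi_s_2 + 1/9*pi_s_3 + 5/9*pi_s_4
  pi_s_2 = 1/9*pi_s_1 + 1/9*pi_s_2 + 1/9*pi_s_3 + 1/9*pi_s_4
  pi_s_3 = 1/9*pi_s_1 + 1/3*pi_s_2 + 2/9*pi_s_3 + 2/9*pi_s_4
  pi_s_4 = 4/9*pi_s_1 + 1/3*pi_s_2 + 5/9*pi_s_3 + 1/9*pi_s_4
with normalization: pi_s_1 + pi_s_2 + pi_s_3 + pi_s_4 = 1.

Using the first 3 balance equations plus normalization, the linear system A*pi = b is:
  [-2/3, 2/9, 1/9, 5/9] . pi = 0
  [1/9, -8/9, 1/9, 1/9] . pi = 0
  [1/9, 1/3, -7/9, 2/9] . pi = 0
  [1, 1, 1, 1] . pi = 1

Solving yields:
  pi_s_1 = 302/855
  pi_s_2 = 1/9
  pi_s_3 = 167/855
  pi_s_4 = 97/285

Verification (pi * P):
  302/855*1/3 + 1/9*2/9 + 167/855*1/9 + 97/285*5/9 = 302/855 = pi_s_1  (ok)
  302/855*1/9 + 1/9*1/9 + 167/855*1/9 + 97/285*1/9 = 1/9 = pi_s_2  (ok)
  302/855*1/9 + 1/9*1/3 + 167/855*2/9 + 97/285*2/9 = 167/855 = pi_s_3  (ok)
  302/855*4/9 + 1/9*1/3 + 167/855*5/9 + 97/285*1/9 = 97/285 = pi_s_4  (ok)

Answer: 302/855 1/9 167/855 97/285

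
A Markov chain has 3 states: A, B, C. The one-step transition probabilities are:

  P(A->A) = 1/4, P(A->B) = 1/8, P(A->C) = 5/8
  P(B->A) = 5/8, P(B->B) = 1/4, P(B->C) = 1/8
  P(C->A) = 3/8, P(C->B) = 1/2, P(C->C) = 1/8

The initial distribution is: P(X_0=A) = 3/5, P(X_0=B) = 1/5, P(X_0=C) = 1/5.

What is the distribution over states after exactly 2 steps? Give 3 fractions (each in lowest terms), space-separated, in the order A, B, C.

Propagating the distribution step by step (d_{t+1} = d_t * P):
d_0 = (A=3/5, B=1/5, C=1/5)
  d_1[A] = 3/5*1/4 + 1/5*5/8 + 1/5*3/8 = 7/20
  d_1[B] = 3/5*1/8 + 1/5*1/4 + 1/5*1/2 = 9/40
  d_1[C] = 3/5*5/8 + 1/5*1/8 + 1/5*1/8 = 17/40
d_1 = (A=7/20, B=9/40, C=17/40)
  d_2[A] = 7/20*1/4 + 9/40*5/8 + 17/40*3/8 = 31/80
  d_2[B] = 7/20*1/8 + 9/40*1/4 + 17/40*1/2 = 5/16
  d_2[C] = 7/20*5/8 + 9/40*1/8 + 17/40*1/8 = 3/10
d_2 = (A=31/80, B=5/16, C=3/10)

Answer: 31/80 5/16 3/10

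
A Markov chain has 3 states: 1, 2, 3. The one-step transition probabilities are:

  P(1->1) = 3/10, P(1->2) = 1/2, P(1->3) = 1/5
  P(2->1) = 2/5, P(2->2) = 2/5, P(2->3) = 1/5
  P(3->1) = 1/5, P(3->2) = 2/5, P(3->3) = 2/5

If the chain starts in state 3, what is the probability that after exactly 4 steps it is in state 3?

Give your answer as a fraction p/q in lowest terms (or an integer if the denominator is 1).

Computing P^4 by repeated multiplication:
P^1 =
  1: [3/10, 1/2, 1/5]
  2: [2/5, 2/5, 1/5]
  3: [1/5, 2/5, 2/5]
P^2 =
  1: [33/100, 43/100, 6/25]
  2: [8/25, 11/25, 6/25]
  3: [3/10, 21/50, 7/25]
P^3 =
  1: [319/1000, 433/1000, 31/125]
  2: [8/25, 54/125, 31/125]
  3: [157/500, 43/100, 32/125]
P^4 =
  1: [637/2000, 4319/10000, 156/625]
  2: [199/625, 54/125, 156/625]
  3: [1587/5000, 2157/5000, 157/625]

(P^4)[3 -> 3] = 157/625

Answer: 157/625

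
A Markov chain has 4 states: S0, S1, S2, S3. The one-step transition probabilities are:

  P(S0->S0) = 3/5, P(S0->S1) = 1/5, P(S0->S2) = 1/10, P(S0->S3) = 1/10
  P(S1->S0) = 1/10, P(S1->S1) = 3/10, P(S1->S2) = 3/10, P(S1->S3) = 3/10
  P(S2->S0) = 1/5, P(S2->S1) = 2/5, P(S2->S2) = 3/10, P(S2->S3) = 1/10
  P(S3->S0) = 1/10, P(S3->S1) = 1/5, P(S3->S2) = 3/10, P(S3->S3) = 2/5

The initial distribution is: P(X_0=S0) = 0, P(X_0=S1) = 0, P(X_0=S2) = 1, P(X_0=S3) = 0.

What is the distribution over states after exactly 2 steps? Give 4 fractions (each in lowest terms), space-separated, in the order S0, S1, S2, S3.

Propagating the distribution step by step (d_{t+1} = d_t * P):
d_0 = (S0=0, S1=0, S2=1, S3=0)
  d_1[S0] = 0*3/5 + 0*1/10 + 1*1/5 + 0*1/10 = 1/5
  d_1[S1] = 0*1/5 + 0*3/10 + 1*2/5 + 0*1/5 = 2/5
  d_1[S2] = 0*1/10 + 0*3/10 + 1*3/10 + 0*3/10 = 3/10
  d_1[S3] = 0*1/10 + 0*3/10 + 1*1/10 + 0*2/5 = 1/10
d_1 = (S0=1/5, S1=2/5, S2=3/10, S3=1/10)
  d_2[S0] = 1/5*3/5 + 2/5*1/10 + 3/10*1/5 + 1/10*1/10 = 23/100
  d_2[S1] = 1/5*1/5 + 2/5*3/10 + 3/10*2/5 + 1/10*1/5 = 3/10
  d_2[S2] = 1/5*1/10 + 2/5*3/10 + 3/10*3/10 + 1/10*3/10 = 13/50
  d_2[S3] = 1/5*1/10 + 2/5*3/10 + 3/10*1/10 + 1/10*2/5 = 21/100
d_2 = (S0=23/100, S1=3/10, S2=13/50, S3=21/100)

Answer: 23/100 3/10 13/50 21/100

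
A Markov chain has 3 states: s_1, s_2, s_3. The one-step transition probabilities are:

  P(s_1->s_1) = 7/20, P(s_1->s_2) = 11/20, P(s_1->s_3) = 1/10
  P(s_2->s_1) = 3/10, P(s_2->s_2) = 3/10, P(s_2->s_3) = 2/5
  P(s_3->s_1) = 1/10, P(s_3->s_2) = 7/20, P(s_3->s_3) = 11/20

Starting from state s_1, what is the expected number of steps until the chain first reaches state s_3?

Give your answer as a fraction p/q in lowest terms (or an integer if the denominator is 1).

Let h_i = expected steps to first reach s_3 from state i.
Boundary: h_s_3 = 0.
First-step equations for the other states:
  h_s_1 = 1 + 7/20*h_s_1 + 11/20*h_s_2 + 1/10*h_s_3
  h_s_2 = 1 + 3/10*h_s_1 + 3/10*h_s_2 + 2/5*h_s_3

Substituting h_s_3 = 0 and rearranging gives the linear system (I - Q) h = 1:
  [13/20, -11/20] . (h_s_1, h_s_2) = 1
  [-3/10, 7/10] . (h_s_1, h_s_2) = 1

Solving yields:
  h_s_1 = 125/29
  h_s_2 = 95/29

Starting state is s_1, so the expected hitting time is h_s_1 = 125/29.

Answer: 125/29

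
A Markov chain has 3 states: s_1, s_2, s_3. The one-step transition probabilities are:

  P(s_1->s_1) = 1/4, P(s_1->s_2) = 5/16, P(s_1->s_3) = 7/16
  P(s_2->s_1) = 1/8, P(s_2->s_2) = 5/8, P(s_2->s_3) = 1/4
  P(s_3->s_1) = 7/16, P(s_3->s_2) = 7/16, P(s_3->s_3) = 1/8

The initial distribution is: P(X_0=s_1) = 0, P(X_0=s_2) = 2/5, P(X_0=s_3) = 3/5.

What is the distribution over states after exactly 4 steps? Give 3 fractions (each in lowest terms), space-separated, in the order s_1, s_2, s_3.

Propagating the distribution step by step (d_{t+1} = d_t * P):
d_0 = (s_1=0, s_2=2/5, s_3=3/5)
  d_1[s_1] = 0*1/4 + 2/5*1/8 + 3/5*7/16 = 5/16
  d_1[s_2] = 0*5/16 + 2/5*5/8 + 3/5*7/16 = 41/80
  d_1[s_3] = 0*7/16 + 2/5*1/4 + 3/5*1/8 = 7/40
d_1 = (s_1=5/16, s_2=41/80, s_3=7/40)
  d_2[s_1] = 5/16*1/4 + 41/80*1/8 + 7/40*7/16 = 7/32
  d_2[s_2] = 5/16*5/16 + 41/80*5/8 + 7/40*7/16 = 633/1280
  d_2[s_3] = 5/16*7/16 + 41/80*1/4 + 7/40*1/8 = 367/1280
d_2 = (s_1=7/32, s_2=633/1280, s_3=367/1280)
  d_3[s_1] = 7/32*1/4 + 633/1280*1/8 + 367/1280*7/16 = 991/4096
  d_3[s_2] = 7/32*5/16 + 633/1280*5/8 + 367/1280*7/16 = 10299/20480
  d_3[s_3] = 7/32*7/16 + 633/1280*1/4 + 367/1280*1/8 = 2613/10240
d_3 = (s_1=991/4096, s_2=10299/20480, s_3=2613/10240)
  d_4[s_1] = 991/4096*1/4 + 10299/20480*1/8 + 2613/10240*7/16 = 1925/8192
  d_4[s_2] = 991/4096*5/16 + 10299/20480*5/8 + 2613/10240*7/16 = 164347/327680
  d_4[s_3] = 991/4096*7/16 + 10299/20480*1/4 + 2613/10240*1/8 = 86333/327680
d_4 = (s_1=1925/8192, s_2=164347/327680, s_3=86333/327680)

Answer: 1925/8192 164347/327680 86333/327680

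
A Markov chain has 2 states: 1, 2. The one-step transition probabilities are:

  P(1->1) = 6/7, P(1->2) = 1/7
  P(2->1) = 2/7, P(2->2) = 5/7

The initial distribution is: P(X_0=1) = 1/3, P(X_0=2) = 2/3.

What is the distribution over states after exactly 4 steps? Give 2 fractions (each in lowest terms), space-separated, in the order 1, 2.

Answer: 4546/7203 2657/7203

Derivation:
Propagating the distribution step by step (d_{t+1} = d_t * P):
d_0 = (1=1/3, 2=2/3)
  d_1[1] = 1/3*6/7 + 2/3*2/7 = 10/21
  d_1[2] = 1/3*1/7 + 2/3*5/7 = 11/21
d_1 = (1=10/21, 2=11/21)
  d_2[1] = 10/21*6/7 + 11/21*2/7 = 82/147
  d_2[2] = 10/21*1/7 + 11/21*5/7 = 65/147
d_2 = (1=82/147, 2=65/147)
  d_3[1] = 82/147*6/7 + 65/147*2/7 = 622/1029
  d_3[2] = 82/147*1/7 + 65/147*5/7 = 407/1029
d_3 = (1=622/1029, 2=407/1029)
  d_4[1] = 622/1029*6/7 + 407/1029*2/7 = 4546/7203
  d_4[2] = 622/1029*1/7 + 407/1029*5/7 = 2657/7203
d_4 = (1=4546/7203, 2=2657/7203)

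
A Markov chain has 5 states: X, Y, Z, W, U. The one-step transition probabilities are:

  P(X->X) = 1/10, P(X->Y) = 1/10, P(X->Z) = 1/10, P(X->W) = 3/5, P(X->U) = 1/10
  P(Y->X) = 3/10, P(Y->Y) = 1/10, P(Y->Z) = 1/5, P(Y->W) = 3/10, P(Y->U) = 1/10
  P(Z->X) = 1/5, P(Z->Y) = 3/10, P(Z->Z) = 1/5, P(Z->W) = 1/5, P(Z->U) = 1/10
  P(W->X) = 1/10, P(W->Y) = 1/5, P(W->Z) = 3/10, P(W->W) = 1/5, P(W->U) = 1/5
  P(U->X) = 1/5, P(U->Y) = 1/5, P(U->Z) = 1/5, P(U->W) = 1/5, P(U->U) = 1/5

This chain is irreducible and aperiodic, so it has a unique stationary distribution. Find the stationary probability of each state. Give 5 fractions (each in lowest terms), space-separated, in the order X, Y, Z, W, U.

Answer: 363/2104 195/1052 445/2104 605/2104 301/2104

Derivation:
The stationary distribution satisfies pi = pi * P, i.e.:
  pi_X = 1/10*pi_X + 3/10*pi_Y + 1/5*pi_Z + 1/10*pi_W + 1/5*pi_U
  pi_Y = 1/10*pi_X + 1/10*pi_Y + 3/10*pi_Z + 1/5*pi_W + 1/5*pi_U
  pi_Z = 1/10*pi_X + 1/5*pi_Y + 1/5*pi_Z + 3/10*pi_W + 1/5*pi_U
  pi_W = 3/5*pi_X + 3/10*pi_Y + 1/5*pi_Z + 1/5*pi_W + 1/5*pi_U
  pi_U = 1/10*pi_X + 1/10*pi_Y + 1/10*pi_Z + 1/5*pi_W + 1/5*pi_U
with normalization: pi_X + pi_Y + pi_Z + pi_W + pi_U = 1.

Using the first 4 balance equations plus normalization, the linear system A*pi = b is:
  [-9/10, 3/10, 1/5, 1/10, 1/5] . pi = 0
  [1/10, -9/10, 3/10, 1/5, 1/5] . pi = 0
  [1/10, 1/5, -4/5, 3/10, 1/5] . pi = 0
  [3/5, 3/10, 1/5, -4/5, 1/5] . pi = 0
  [1, 1, 1, 1, 1] . pi = 1

Solving yields:
  pi_X = 363/2104
  pi_Y = 195/1052
  pi_Z = 445/2104
  pi_W = 605/2104
  pi_U = 301/2104

Verification (pi * P):
  363/2104*1/10 + 195/1052*3/10 + 445/2104*1/5 + 605/2104*1/10 + 301/2104*1/5 = 363/2104 = pi_X  (ok)
  363/2104*1/10 + 195/1052*1/10 + 445/2104*3/10 + 605/2104*1/5 + 301/2104*1/5 = 195/1052 = pi_Y  (ok)
  363/2104*1/10 + 195/1052*1/5 + 445/2104*1/5 + 605/2104*3/10 + 301/2104*1/5 = 445/2104 = pi_Z  (ok)
  363/2104*3/5 + 195/1052*3/10 + 445/2104*1/5 + 605/2104*1/5 + 301/2104*1/5 = 605/2104 = pi_W  (ok)
  363/2104*1/10 + 195/1052*1/10 + 445/2104*1/10 + 605/2104*1/5 + 301/2104*1/5 = 301/2104 = pi_U  (ok)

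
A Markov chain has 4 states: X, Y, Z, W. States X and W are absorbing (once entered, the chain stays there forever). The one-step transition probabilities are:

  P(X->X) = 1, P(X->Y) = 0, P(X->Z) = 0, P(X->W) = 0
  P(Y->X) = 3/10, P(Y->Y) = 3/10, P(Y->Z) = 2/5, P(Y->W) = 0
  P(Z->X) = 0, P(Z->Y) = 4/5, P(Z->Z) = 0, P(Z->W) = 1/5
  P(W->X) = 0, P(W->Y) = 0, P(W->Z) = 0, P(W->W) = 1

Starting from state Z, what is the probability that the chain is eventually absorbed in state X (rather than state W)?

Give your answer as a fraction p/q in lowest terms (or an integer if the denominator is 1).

Let a_i = P(absorbed in X | start in state i).
Boundary conditions: a_X = 1, a_W = 0.
For each transient state i, a_i = sum_j P(i->j) * a_j:
  a_Y = 3/10*a_X + 3/10*a_Y + 2/5*a_Z + 0*a_W
  a_Z = 0*a_X + 4/5*a_Y + 0*a_Z + 1/5*a_W

Substituting a_X = 1 and a_W = 0, rearrange to (I - Q) a = r where r[i] = P(i -> X):
  [7/10, -2/5] . (a_Y, a_Z) = 3/10
  [-4/5, 1] . (a_Y, a_Z) = 0

Solving yields:
  a_Y = 15/19
  a_Z = 12/19

Starting state is Z, so the absorption probability is a_Z = 12/19.

Answer: 12/19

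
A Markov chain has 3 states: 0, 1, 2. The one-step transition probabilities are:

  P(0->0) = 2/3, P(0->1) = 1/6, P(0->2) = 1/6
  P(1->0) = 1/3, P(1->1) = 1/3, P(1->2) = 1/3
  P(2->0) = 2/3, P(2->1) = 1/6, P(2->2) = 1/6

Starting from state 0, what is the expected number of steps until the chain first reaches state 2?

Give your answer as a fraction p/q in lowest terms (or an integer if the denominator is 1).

Let h_i = expected steps to first reach 2 from state i.
Boundary: h_2 = 0.
First-step equations for the other states:
  h_0 = 1 + 2/3*h_0 + 1/6*h_1 + 1/6*h_2
  h_1 = 1 + 1/3*h_0 + 1/3*h_1 + 1/3*h_2

Substituting h_2 = 0 and rearranging gives the linear system (I - Q) h = 1:
  [1/3, -1/6] . (h_0, h_1) = 1
  [-1/3, 2/3] . (h_0, h_1) = 1

Solving yields:
  h_0 = 5
  h_1 = 4

Starting state is 0, so the expected hitting time is h_0 = 5.

Answer: 5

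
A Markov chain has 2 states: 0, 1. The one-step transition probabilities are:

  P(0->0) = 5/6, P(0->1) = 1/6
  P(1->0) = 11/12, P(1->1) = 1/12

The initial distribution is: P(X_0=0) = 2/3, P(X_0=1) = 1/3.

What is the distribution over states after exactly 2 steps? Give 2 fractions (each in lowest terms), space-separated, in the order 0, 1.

Answer: 365/432 67/432

Derivation:
Propagating the distribution step by step (d_{t+1} = d_t * P):
d_0 = (0=2/3, 1=1/3)
  d_1[0] = 2/3*5/6 + 1/3*11/12 = 31/36
  d_1[1] = 2/3*1/6 + 1/3*1/12 = 5/36
d_1 = (0=31/36, 1=5/36)
  d_2[0] = 31/36*5/6 + 5/36*11/12 = 365/432
  d_2[1] = 31/36*1/6 + 5/36*1/12 = 67/432
d_2 = (0=365/432, 1=67/432)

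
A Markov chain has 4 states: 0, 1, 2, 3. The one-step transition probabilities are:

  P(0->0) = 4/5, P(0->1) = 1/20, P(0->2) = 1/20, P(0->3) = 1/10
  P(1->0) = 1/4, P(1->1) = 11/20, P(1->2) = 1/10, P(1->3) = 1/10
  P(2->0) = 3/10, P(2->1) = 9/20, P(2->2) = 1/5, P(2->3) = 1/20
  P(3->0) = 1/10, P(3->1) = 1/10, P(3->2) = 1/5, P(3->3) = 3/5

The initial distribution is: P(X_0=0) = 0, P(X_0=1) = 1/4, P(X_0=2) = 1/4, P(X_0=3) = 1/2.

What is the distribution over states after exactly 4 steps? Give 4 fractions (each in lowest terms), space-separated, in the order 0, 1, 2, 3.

Propagating the distribution step by step (d_{t+1} = d_t * P):
d_0 = (0=0, 1=1/4, 2=1/4, 3=1/2)
  d_1[0] = 0*4/5 + 1/4*1/4 + 1/4*3/10 + 1/2*1/10 = 3/16
  d_1[1] = 0*1/20 + 1/4*11/20 + 1/4*9/20 + 1/2*1/10 = 3/10
  d_1[2] = 0*1/20 + 1/4*1/10 + 1/4*1/5 + 1/2*1/5 = 7/40
  d_1[3] = 0*1/10 + 1/4*1/10 + 1/4*1/20 + 1/2*3/5 = 27/80
d_1 = (0=3/16, 1=3/10, 2=7/40, 3=27/80)
  d_2[0] = 3/16*4/5 + 3/10*1/4 + 7/40*3/10 + 27/80*1/10 = 249/800
  d_2[1] = 3/16*1/20 + 3/10*11/20 + 7/40*9/20 + 27/80*1/10 = 459/1600
  d_2[2] = 3/16*1/20 + 3/10*1/10 + 7/40*1/5 + 27/80*1/5 = 227/1600
  d_2[3] = 3/16*1/10 + 3/10*1/10 + 7/40*1/20 + 27/80*3/5 = 13/50
d_2 = (0=249/800, 1=459/1600, 2=227/1600, 3=13/50)
  d_3[0] = 249/800*4/5 + 459/1600*1/4 + 227/1600*3/10 + 13/50*1/10 = 12457/32000
  d_3[1] = 249/800*1/20 + 459/1600*11/20 + 227/1600*9/20 + 13/50*1/10 = 4211/16000
  d_3[2] = 249/800*1/20 + 459/1600*1/10 + 227/1600*1/5 + 13/50*1/5 = 997/8000
  d_3[3] = 249/800*1/10 + 459/1600*1/10 + 227/1600*1/20 + 13/50*3/5 = 7133/32000
d_3 = (0=12457/32000, 1=4211/16000, 2=997/8000, 3=7133/32000)
  d_4[0] = 12457/32000*4/5 + 4211/16000*1/4 + 997/8000*3/10 + 7133/32000*1/10 = 4369/10000
  d_4[1] = 12457/32000*1/20 + 4211/16000*11/20 + 997/8000*9/20 + 7133/32000*1/10 = 155257/640000
  d_4[2] = 12457/32000*1/20 + 4211/16000*1/10 + 997/8000*1/5 + 7133/32000*1/5 = 14757/128000
  d_4[3] = 12457/32000*1/10 + 4211/16000*1/10 + 997/8000*1/20 + 7133/32000*3/5 = 65671/320000
d_4 = (0=4369/10000, 1=155257/640000, 2=14757/128000, 3=65671/320000)

Answer: 4369/10000 155257/640000 14757/128000 65671/320000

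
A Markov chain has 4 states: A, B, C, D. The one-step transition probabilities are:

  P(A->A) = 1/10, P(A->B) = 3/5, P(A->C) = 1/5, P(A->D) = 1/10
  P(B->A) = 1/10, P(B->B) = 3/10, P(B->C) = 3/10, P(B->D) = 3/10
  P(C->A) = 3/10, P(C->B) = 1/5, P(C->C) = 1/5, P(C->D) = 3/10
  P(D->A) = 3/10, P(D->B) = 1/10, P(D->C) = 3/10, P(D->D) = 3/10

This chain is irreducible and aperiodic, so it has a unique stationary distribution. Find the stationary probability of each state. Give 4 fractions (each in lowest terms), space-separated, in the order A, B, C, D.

The stationary distribution satisfies pi = pi * P, i.e.:
  pi_A = 1/10*pi_A + 1/10*pi_B + 3/10*pi_C + 3/10*pi_D
  pi_B = 3/5*pi_A + 3/10*pi_B + 1/5*pi_C + 1/10*pi_D
  pi_C = 1/5*pi_A + 3/10*pi_B + 1/5*pi_C + 3/10*pi_D
  pi_D = 1/10*pi_A + 3/10*pi_B + 3/10*pi_C + 3/10*pi_D
with normalization: pi_A + pi_B + pi_C + pi_D = 1.

Using the first 3 balance equations plus normalization, the linear system A*pi = b is:
  [-9/10, 1/10, 3/10, 3/10] . pi = 0
  [3/5, -7/10, 1/5, 1/10] . pi = 0
  [1/5, 3/10, -4/5, 3/10] . pi = 0
  [1, 1, 1, 1] . pi = 1

Solving yields:
  pi_A = 59/291
  pi_B = 55/194
  pi_C = 74/291
  pi_D = 151/582

Verification (pi * P):
  59/291*1/10 + 55/194*1/10 + 74/291*3/10 + 151/582*3/10 = 59/291 = pi_A  (ok)
  59/291*3/5 + 55/194*3/10 + 74/291*1/5 + 151/582*1/10 = 55/194 = pi_B  (ok)
  59/291*1/5 + 55/194*3/10 + 74/291*1/5 + 151/582*3/10 = 74/291 = pi_C  (ok)
  59/291*1/10 + 55/194*3/10 + 74/291*3/10 + 151/582*3/10 = 151/582 = pi_D  (ok)

Answer: 59/291 55/194 74/291 151/582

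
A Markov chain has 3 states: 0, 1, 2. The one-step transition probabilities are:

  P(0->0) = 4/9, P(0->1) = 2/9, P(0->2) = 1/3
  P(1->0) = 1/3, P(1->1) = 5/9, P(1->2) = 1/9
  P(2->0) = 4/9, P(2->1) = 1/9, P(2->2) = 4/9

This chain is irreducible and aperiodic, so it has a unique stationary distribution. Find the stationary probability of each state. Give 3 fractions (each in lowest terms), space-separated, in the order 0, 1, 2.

Answer: 19/46 13/46 7/23

Derivation:
The stationary distribution satisfies pi = pi * P, i.e.:
  pi_0 = 4/9*pi_0 + 1/3*pi_1 + 4/9*pi_2
  pi_1 = 2/9*pi_0 + 5/9*pi_1 + 1/9*pi_2
  pi_2 = 1/3*pi_0 + 1/9*pi_1 + 4/9*pi_2
with normalization: pi_0 + pi_1 + pi_2 = 1.

Using the first 2 balance equations plus normalization, the linear system A*pi = b is:
  [-5/9, 1/3, 4/9] . pi = 0
  [2/9, -4/9, 1/9] . pi = 0
  [1, 1, 1] . pi = 1

Solving yields:
  pi_0 = 19/46
  pi_1 = 13/46
  pi_2 = 7/23

Verification (pi * P):
  19/46*4/9 + 13/46*1/3 + 7/23*4/9 = 19/46 = pi_0  (ok)
  19/46*2/9 + 13/46*5/9 + 7/23*1/9 = 13/46 = pi_1  (ok)
  19/46*1/3 + 13/46*1/9 + 7/23*4/9 = 7/23 = pi_2  (ok)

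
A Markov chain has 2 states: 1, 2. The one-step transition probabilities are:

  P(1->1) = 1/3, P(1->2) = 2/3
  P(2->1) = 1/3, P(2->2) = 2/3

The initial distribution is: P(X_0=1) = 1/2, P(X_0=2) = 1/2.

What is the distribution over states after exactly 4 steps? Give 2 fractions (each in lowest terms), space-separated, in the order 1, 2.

Answer: 1/3 2/3

Derivation:
Propagating the distribution step by step (d_{t+1} = d_t * P):
d_0 = (1=1/2, 2=1/2)
  d_1[1] = 1/2*1/3 + 1/2*1/3 = 1/3
  d_1[2] = 1/2*2/3 + 1/2*2/3 = 2/3
d_1 = (1=1/3, 2=2/3)
  d_2[1] = 1/3*1/3 + 2/3*1/3 = 1/3
  d_2[2] = 1/3*2/3 + 2/3*2/3 = 2/3
d_2 = (1=1/3, 2=2/3)
  d_3[1] = 1/3*1/3 + 2/3*1/3 = 1/3
  d_3[2] = 1/3*2/3 + 2/3*2/3 = 2/3
d_3 = (1=1/3, 2=2/3)
  d_4[1] = 1/3*1/3 + 2/3*1/3 = 1/3
  d_4[2] = 1/3*2/3 + 2/3*2/3 = 2/3
d_4 = (1=1/3, 2=2/3)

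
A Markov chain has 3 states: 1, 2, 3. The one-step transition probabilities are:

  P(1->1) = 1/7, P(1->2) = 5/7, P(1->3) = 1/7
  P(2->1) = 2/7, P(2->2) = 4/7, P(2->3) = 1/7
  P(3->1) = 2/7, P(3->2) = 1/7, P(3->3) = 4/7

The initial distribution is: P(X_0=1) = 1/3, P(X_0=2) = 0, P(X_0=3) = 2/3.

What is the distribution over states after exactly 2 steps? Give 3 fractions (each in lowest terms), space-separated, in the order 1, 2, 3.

Answer: 37/147 62/147 16/49

Derivation:
Propagating the distribution step by step (d_{t+1} = d_t * P):
d_0 = (1=1/3, 2=0, 3=2/3)
  d_1[1] = 1/3*1/7 + 0*2/7 + 2/3*2/7 = 5/21
  d_1[2] = 1/3*5/7 + 0*4/7 + 2/3*1/7 = 1/3
  d_1[3] = 1/3*1/7 + 0*1/7 + 2/3*4/7 = 3/7
d_1 = (1=5/21, 2=1/3, 3=3/7)
  d_2[1] = 5/21*1/7 + 1/3*2/7 + 3/7*2/7 = 37/147
  d_2[2] = 5/21*5/7 + 1/3*4/7 + 3/7*1/7 = 62/147
  d_2[3] = 5/21*1/7 + 1/3*1/7 + 3/7*4/7 = 16/49
d_2 = (1=37/147, 2=62/147, 3=16/49)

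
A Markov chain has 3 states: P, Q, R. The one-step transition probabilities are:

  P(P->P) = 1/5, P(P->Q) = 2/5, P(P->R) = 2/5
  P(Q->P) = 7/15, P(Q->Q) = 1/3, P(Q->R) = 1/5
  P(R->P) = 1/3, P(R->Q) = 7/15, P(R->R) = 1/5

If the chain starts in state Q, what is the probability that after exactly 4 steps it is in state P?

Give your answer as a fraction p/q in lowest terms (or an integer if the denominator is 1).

Computing P^4 by repeated multiplication:
P^1 =
  P: [1/5, 2/5, 2/5]
  Q: [7/15, 1/3, 1/5]
  R: [1/3, 7/15, 1/5]
P^2 =
  P: [9/25, 2/5, 6/25]
  Q: [71/225, 88/225, 22/75]
  R: [79/225, 86/225, 4/15]
P^3 =
  P: [127/375, 146/375, 34/125]
  Q: [1159/3375, 1328/3375, 296/1125]
  R: [1139/3375, 1324/3375, 304/1125]
P^4 =
  P: [1913/5625, 2206/5625, 502/1875]
  Q: [17213/50625, 3962/10125, 4534/16875]
  R: [3449/10125, 19838/50625, 4514/16875]

(P^4)[Q -> P] = 17213/50625

Answer: 17213/50625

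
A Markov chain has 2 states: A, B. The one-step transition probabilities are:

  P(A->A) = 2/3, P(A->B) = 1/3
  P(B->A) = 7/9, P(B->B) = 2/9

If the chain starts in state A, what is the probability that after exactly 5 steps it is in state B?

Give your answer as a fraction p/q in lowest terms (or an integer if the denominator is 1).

Answer: 5905/19683

Derivation:
Computing P^5 by repeated multiplication:
P^1 =
  A: [2/3, 1/3]
  B: [7/9, 2/9]
P^2 =
  A: [19/27, 8/27]
  B: [56/81, 25/81]
P^3 =
  A: [170/243, 73/243]
  B: [511/729, 218/729]
P^4 =
  A: [1531/2187, 656/2187]
  B: [4592/6561, 1969/6561]
P^5 =
  A: [13778/19683, 5905/19683]
  B: [41335/59049, 17714/59049]

(P^5)[A -> B] = 5905/19683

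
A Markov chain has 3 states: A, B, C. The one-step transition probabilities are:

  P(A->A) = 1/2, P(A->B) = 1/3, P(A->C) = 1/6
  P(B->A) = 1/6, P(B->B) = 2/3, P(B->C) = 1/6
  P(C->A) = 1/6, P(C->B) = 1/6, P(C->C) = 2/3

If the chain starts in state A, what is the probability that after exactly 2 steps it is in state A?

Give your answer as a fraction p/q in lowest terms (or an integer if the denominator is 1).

Computing P^2 by repeated multiplication:
P^1 =
  A: [1/2, 1/3, 1/6]
  B: [1/6, 2/3, 1/6]
  C: [1/6, 1/6, 2/3]
P^2 =
  A: [1/3, 5/12, 1/4]
  B: [2/9, 19/36, 1/4]
  C: [2/9, 5/18, 1/2]

(P^2)[A -> A] = 1/3

Answer: 1/3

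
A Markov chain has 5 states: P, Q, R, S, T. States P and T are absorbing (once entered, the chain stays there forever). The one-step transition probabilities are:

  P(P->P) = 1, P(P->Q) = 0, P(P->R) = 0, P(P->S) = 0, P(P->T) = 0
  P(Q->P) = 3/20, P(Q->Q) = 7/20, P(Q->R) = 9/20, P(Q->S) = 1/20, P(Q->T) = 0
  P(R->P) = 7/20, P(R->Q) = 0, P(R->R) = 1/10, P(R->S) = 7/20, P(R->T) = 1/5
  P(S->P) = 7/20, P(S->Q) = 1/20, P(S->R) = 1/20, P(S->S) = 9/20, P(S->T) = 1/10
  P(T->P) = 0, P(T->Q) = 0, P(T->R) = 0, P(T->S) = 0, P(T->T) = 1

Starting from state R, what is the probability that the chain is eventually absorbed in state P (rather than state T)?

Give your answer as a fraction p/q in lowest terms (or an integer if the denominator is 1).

Answer: 826/1201

Derivation:
Let a_i = P(absorbed in P | start in state i).
Boundary conditions: a_P = 1, a_T = 0.
For each transient state i, a_i = sum_j P(i->j) * a_j:
  a_Q = 3/20*a_P + 7/20*a_Q + 9/20*a_R + 1/20*a_S + 0*a_T
  a_R = 7/20*a_P + 0*a_Q + 1/10*a_R + 7/20*a_S + 1/5*a_T
  a_S = 7/20*a_P + 1/20*a_Q + 1/20*a_R + 9/20*a_S + 1/10*a_T

Substituting a_P = 1 and a_T = 0, rearrange to (I - Q) a = r where r[i] = P(i -> P):
  [13/20, -9/20, -1/20] . (a_Q, a_R, a_S) = 3/20
  [0, 9/10, -7/20] . (a_Q, a_R, a_S) = 7/20
  [-1/20, -1/20, 11/20] . (a_Q, a_R, a_S) = 7/20

Solving yields:
  a_Q = 920/1201
  a_R = 826/1201
  a_S = 923/1201

Starting state is R, so the absorption probability is a_R = 826/1201.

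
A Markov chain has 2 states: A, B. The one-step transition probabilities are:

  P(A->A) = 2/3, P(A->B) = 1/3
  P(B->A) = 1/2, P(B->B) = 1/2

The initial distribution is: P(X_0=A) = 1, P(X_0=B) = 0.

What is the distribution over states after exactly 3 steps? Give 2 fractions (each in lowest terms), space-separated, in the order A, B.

Propagating the distribution step by step (d_{t+1} = d_t * P):
d_0 = (A=1, B=0)
  d_1[A] = 1*2/3 + 0*1/2 = 2/3
  d_1[B] = 1*1/3 + 0*1/2 = 1/3
d_1 = (A=2/3, B=1/3)
  d_2[A] = 2/3*2/3 + 1/3*1/2 = 11/18
  d_2[B] = 2/3*1/3 + 1/3*1/2 = 7/18
d_2 = (A=11/18, B=7/18)
  d_3[A] = 11/18*2/3 + 7/18*1/2 = 65/108
  d_3[B] = 11/18*1/3 + 7/18*1/2 = 43/108
d_3 = (A=65/108, B=43/108)

Answer: 65/108 43/108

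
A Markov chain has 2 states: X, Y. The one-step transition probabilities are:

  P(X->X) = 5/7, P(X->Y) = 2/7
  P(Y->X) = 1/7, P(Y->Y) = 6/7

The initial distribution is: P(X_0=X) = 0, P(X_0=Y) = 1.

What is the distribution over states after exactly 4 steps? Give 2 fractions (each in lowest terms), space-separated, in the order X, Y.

Answer: 715/2401 1686/2401

Derivation:
Propagating the distribution step by step (d_{t+1} = d_t * P):
d_0 = (X=0, Y=1)
  d_1[X] = 0*5/7 + 1*1/7 = 1/7
  d_1[Y] = 0*2/7 + 1*6/7 = 6/7
d_1 = (X=1/7, Y=6/7)
  d_2[X] = 1/7*5/7 + 6/7*1/7 = 11/49
  d_2[Y] = 1/7*2/7 + 6/7*6/7 = 38/49
d_2 = (X=11/49, Y=38/49)
  d_3[X] = 11/49*5/7 + 38/49*1/7 = 93/343
  d_3[Y] = 11/49*2/7 + 38/49*6/7 = 250/343
d_3 = (X=93/343, Y=250/343)
  d_4[X] = 93/343*5/7 + 250/343*1/7 = 715/2401
  d_4[Y] = 93/343*2/7 + 250/343*6/7 = 1686/2401
d_4 = (X=715/2401, Y=1686/2401)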